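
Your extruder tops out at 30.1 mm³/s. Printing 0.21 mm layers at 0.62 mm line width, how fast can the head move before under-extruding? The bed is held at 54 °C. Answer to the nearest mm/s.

Bead cross-section = 0.21 × 0.62, so 0.1302 mm².
v_max = Q/A = 30.1/0.1302 = 231.18 mm/s → 231 mm/s.

231 mm/s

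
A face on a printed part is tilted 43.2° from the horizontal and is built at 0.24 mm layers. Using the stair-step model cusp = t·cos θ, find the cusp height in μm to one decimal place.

h_c = t·cos θ = 0.24 × 0.7290 = 0.17496 mm (175.0 μm).

175.0 μm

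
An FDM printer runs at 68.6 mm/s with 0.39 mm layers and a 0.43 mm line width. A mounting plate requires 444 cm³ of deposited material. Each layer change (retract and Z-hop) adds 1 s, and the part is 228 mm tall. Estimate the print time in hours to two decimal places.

Line area = 0.39 × 0.43 = 0.1677 mm².
Toolpath length = 444 cm³ / 0.1677 mm² = 444000 / 0.1677 = 2647585 mm.
Time extruding: 2647585 / 68.6 → 38594.5 s.
Number of layers: 228 / 0.39 → 585 (rounded up).
Z-hop total: 585 × 1 → 585 s.
Total = 38594.5 + 585 = 39179.5 s = 10.88 hours.

10.88 hours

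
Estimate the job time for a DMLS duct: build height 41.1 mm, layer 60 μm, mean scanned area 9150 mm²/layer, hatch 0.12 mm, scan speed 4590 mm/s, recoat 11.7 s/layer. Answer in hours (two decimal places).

5.39 hours

Layers = ⌈41.1/0.06⌉ = 685.
Hatch length per layer = 9150 / 0.12 = 76250 mm.
Scan time per layer = 76250 / 4590 = 16.6122 s.
Per-layer time = 16.6122 + 11.7, so 28.3122 s.
Build time = 685 × 28.3122 = 19393.857 s = 5.39 hours.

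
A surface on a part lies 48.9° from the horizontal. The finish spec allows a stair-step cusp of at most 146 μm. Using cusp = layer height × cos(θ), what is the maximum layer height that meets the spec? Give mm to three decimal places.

0.222 mm

t = h_c / cos θ = 0.146 / 0.6574 = 0.222 mm.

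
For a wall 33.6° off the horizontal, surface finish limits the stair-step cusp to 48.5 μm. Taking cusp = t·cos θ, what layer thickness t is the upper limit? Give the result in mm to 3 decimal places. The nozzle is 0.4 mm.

Layer height = cusp / cos(33.6°) = 0.0485 / 0.8329 = 0.058 mm.

0.058 mm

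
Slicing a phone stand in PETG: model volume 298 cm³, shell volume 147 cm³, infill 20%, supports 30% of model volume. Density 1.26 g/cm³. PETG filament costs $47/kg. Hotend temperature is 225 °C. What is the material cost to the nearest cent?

Infill region = 298 − 147, so 151 cm³.
Deposited infill: 0.20 × 151 → 30.2 cm³.
Support = 0.30 × 298, so 89.4 cm³.
Deposited volume: 147 + 30.2 + 89.4 → 266.6 cm³.
Mass: 266.6 × 1.26 → 335.916 g.
Cost = 335.916 g / 1000 × $47/kg = $15.79.

$15.79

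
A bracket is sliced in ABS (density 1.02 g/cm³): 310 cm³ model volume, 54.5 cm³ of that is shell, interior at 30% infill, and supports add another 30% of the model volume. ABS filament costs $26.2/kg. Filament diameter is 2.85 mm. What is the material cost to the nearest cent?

Volume inside the shell = 310 − 54.5, so 255.5 cm³.
Deposited infill = 0.30 × 255.5, so 76.65 cm³.
Support = 0.30 × 310 = 93 cm³.
Deposited volume = 54.5 + 76.65 + 93 = 224.15 cm³.
Mass: 224.15 × 1.02 → 228.633 g.
Cost = 228.633 g / 1000 × $26.2/kg = $5.99.

$5.99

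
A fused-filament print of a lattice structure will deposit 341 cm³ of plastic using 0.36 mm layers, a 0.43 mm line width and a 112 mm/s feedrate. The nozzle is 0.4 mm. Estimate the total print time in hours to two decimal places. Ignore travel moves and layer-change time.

5.46 hours

Line area = 0.36 × 0.43 = 0.1548 mm².
Toolpath length = 341 cm³ / 0.1548 mm² = 341000 / 0.1548 = 2202842.4 mm.
Extrusion time = 2202842.4 / 112 = 19668.2 s.
That's 19668.2 s → 5.46 hours.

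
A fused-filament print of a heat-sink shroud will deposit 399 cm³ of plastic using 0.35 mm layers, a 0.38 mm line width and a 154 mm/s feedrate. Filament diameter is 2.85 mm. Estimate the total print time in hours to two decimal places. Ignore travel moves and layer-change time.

5.41 hours

Extrusion cross-section = 0.35 × 0.38 = 0.133 mm².
Total extruded path = 399000/0.133 = 3000000 mm.
Extrusion time = 3000000 / 154, so 19480.5 s.
19480.5 s = 5.41 hours.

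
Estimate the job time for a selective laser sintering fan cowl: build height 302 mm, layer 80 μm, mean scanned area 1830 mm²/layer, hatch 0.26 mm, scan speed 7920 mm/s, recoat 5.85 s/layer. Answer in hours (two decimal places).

7.07 hours

Number of layers: 302 / 0.08 → 3775 (rounded up).
Scan path per layer = 1830 / 0.26, so 7038.5 mm.
Laser time per layer = 7038.5 / 7920 = 0.8887 s.
Layer cycle = 0.8887 + 5.85, so 6.7387 s.
3775 layers × 6.7387 s/layer = 25438.5925 s, i.e. 7.07 hours.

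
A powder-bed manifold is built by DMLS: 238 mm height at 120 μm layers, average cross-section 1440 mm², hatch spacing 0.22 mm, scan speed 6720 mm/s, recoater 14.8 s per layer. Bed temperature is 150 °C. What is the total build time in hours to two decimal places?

Layer count = ceil(238 / 0.12) = 1984.
Hatch length per layer: 1440 / 0.22 → 6545.5 mm.
Scan time per layer = 6545.5 / 6720, so 0.974 s.
Layer cycle: 0.974 + 14.8 → 15.774 s.
Build time = 1984 × 15.774 = 31295.616 s = 8.69 hours.

8.69 hours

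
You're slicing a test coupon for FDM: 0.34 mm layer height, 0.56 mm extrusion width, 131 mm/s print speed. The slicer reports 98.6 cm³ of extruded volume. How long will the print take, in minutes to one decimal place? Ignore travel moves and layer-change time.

65.9 minutes

Extrusion cross-section = 0.34 × 0.56, so 0.1904 mm².
Toolpath length = 98.6 cm³ / 0.1904 mm² = 98600 / 0.1904 = 517857.1 mm.
Print-move time = 517857.1 / 131 = 3953.1 s.
Converting: 3953.1 s = 65.9 minutes.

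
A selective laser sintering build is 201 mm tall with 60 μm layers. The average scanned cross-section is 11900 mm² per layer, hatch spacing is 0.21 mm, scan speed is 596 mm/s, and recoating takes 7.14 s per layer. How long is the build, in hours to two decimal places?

95.12 hours

Layers = ⌈201/0.06⌉ = 3350.
Hatch length per layer = 11900 / 0.21, so 56666.7 mm.
Laser time per layer = 56666.7 / 596, so 95.0784 s.
Layer cycle = 95.0784 + 7.14 = 102.2184 s.
Build time = 3350 × 102.2184 = 342431.64 s = 95.12 hours.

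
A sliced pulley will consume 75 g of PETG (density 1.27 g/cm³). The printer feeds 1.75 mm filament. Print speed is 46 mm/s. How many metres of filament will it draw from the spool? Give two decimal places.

24.55 m

Extruded volume: 75/1.27 = 59.0551 cm³ (59055.1 mm³).
Cross-section of 1.75 mm filament: π·(1.75/2)² = 2.4053 mm².
Length = 59055.1 / 2.4053 = 24552.07 mm = 24.55 m.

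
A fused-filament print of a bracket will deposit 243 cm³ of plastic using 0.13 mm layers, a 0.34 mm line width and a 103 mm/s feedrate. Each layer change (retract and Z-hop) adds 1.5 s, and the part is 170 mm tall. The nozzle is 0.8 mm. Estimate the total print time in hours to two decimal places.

Extrusion cross-section = 0.13 × 0.34, so 0.0442 mm².
Path length: 243000 mm³ / 0.0442 mm² → 5497737.6 mm.
Time extruding = 5497737.6 / 103, so 53376.1 s.
Number of layers: 170 / 0.13 → 1308 (rounded up).
Layer-change overhead: 1308 × 1.5 → 1962 s.
Altogether 53376.1 + 1962 = 55338.1 s, i.e. 15.37 hours.

15.37 hours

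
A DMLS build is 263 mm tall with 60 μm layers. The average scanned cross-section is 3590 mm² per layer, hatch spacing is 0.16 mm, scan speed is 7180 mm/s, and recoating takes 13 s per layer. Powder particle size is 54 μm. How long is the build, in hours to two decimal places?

Layers = ⌈263/0.06⌉ = 4384.
Scan path per layer: 3590 / 0.16 → 22437.5 mm.
Laser time per layer: 22437.5 / 7180 → 3.125 s.
Layer cycle = 3.125 + 13 = 16.125 s.
4384 layers × 16.125 s/layer = 70692 s, i.e. 19.64 hours.

19.64 hours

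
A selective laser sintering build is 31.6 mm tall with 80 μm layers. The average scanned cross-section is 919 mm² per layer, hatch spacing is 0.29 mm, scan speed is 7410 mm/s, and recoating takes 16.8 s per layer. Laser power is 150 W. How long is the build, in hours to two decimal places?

Layer count = ceil(31.6 / 0.08) = 395.
Scan path per layer = 919 / 0.29 = 3169 mm.
Per-layer scan time = 3169 / 7410 = 0.4277 s.
Layer cycle = 0.4277 + 16.8, so 17.2277 s.
Total: 395 × 17.2277 s = 6804.9415 s → 1.89 hours.

1.89 hours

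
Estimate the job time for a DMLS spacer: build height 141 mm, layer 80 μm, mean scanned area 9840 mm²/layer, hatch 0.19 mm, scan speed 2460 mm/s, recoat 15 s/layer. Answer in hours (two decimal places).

Number of layers: 141 / 0.08 → 1763 (rounded up).
Per-layer scan distance = 9840 / 0.19 = 51789.5 mm.
Scan time per layer = 51789.5 / 2460 = 21.0526 s.
Per-layer time = 21.0526 + 15 = 36.0526 s.
Build time = 1763 × 36.0526 = 63560.7338 s = 17.66 hours.

17.66 hours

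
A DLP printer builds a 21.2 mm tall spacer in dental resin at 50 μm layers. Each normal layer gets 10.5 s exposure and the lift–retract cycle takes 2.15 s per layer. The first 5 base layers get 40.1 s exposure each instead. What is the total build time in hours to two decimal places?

1.53 hours

Number of layers: 21.2 / 0.05 → 424 (rounded up).
Bottom layers = 5 × (40.1 + 2.15) = 211.25 s.
Normal layers: 419 × (10.5 + 2.15) → 5300.35 s.
Total = 211.25 + 5300.35 = 5511.6 s = 1.53 hours.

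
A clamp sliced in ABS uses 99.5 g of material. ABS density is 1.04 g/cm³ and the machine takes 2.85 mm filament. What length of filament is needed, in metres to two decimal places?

15.00 m

Volume = 99.5 g / 1.04 g·cm⁻³ = 95.6731 cm³ = 95673.1 mm³.
Filament cross-section = π × (2.85/2)² = 6.3794 mm².
L = V/A = 95673.1/6.3794 = 14997.19 mm → 15.00 m.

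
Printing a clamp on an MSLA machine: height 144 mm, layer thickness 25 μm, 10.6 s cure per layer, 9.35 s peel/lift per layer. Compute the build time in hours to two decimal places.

Layer count = ceil(144 / 0.025) = 5760.
Per-layer time = 10.6 + 9.35 = 19.95 s.
Total = 5760 × 19.95 = 114912 s = 31.92 hours.

31.92 hours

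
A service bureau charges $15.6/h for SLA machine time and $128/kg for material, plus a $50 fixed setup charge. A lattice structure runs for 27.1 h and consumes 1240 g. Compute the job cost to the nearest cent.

$631.48

Machine-time cost = 15.6 × 27.1, so $422.76.
Material charge = 128 × 1240/1000, so $158.72.
Adding setup: 422.76 + 158.72 + 50 → $631.48.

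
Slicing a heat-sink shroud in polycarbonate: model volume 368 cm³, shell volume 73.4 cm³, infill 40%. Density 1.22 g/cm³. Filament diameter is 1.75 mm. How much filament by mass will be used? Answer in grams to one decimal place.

Infill region = 368 − 73.4 = 294.6 cm³.
Deposited infill = 0.40 × 294.6, so 117.84 cm³.
Total extruded = 73.4 + 117.84, so 191.24 cm³.
Mass: 191.24 × 1.22 → 233.3128 g.

233.3 g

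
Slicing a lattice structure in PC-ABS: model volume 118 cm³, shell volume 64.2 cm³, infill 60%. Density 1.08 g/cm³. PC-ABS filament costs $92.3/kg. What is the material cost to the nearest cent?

Infill region = 118 − 64.2, so 53.8 cm³.
Infill volume = 0.60 × 53.8, so 32.28 cm³.
Deposited volume = 64.2 + 32.28, so 96.48 cm³.
Mass = 96.48 × 1.08 = 104.1984 g.
Cost = 104.1984 g / 1000 × $92.3/kg = $9.62.

$9.62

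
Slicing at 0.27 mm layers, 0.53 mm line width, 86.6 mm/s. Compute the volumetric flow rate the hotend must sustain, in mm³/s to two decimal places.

Bead cross-section = 0.27 × 0.53 = 0.1431 mm².
Volumetric flow = 86.6 × 0.1431 = 12.39 mm³/s.

12.39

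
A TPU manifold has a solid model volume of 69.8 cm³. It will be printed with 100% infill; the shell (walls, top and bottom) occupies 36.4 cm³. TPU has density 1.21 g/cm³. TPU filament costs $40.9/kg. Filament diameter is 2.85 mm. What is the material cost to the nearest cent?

$3.45

Interior volume = 69.8 − 36.4 = 33.4 cm³.
Deposited infill: 1.00 × 33.4 → 33.4 cm³.
Total extruded = 36.4 + 33.4 = 69.8 cm³.
Mass = 69.8 × 1.21 = 84.458 g.
Cost = 84.458 g / 1000 × $40.9/kg = $3.45.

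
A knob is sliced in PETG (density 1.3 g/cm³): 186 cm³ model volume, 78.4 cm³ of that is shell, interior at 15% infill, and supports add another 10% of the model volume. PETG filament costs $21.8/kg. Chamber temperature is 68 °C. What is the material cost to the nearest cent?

$3.21

Infill region: 186 − 78.4 → 107.6 cm³.
Infill deposited = 0.15 × 107.6 = 16.14 cm³.
Support = 0.10 × 186 = 18.6 cm³.
Deposited volume = 78.4 + 16.14 + 18.6, so 113.14 cm³.
Mass: 113.14 × 1.3 → 147.082 g.
At $21.8/kg: 147.082/1000 × 21.8 = $3.21.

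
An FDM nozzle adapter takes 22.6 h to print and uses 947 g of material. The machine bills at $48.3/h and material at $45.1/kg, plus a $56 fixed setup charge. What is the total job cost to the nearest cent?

$1190.29

Machine cost: 48.3 × 22.6 → $1091.58.
Material charge: 45.1 × 947/1000 → $42.7097.
Adding setup: 1091.58 + 42.7097 + 56 → 1190.2897 ≈ $1190.29.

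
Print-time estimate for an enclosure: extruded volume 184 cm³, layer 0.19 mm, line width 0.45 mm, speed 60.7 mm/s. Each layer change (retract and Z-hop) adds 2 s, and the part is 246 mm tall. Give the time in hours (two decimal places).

Bead cross-section: 0.19 × 0.45 → 0.0855 mm².
Path length: 184000 mm³ / 0.0855 mm² → 2152046.8 mm.
Time extruding = 2152046.8 / 60.7 = 35453.8 s.
Layer count = ceil(246 / 0.19) = 1295.
Z-hop total = 1295 × 2 = 2590 s.
Altogether 35453.8 + 2590 = 38043.8 s, i.e. 10.57 hours.

10.57 hours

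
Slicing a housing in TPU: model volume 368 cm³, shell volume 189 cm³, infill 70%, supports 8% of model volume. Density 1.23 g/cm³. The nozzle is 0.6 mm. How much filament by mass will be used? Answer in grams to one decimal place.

422.8 g

Interior volume = 368 − 189 = 179 cm³.
Deposited infill = 0.70 × 179 = 125.3 cm³.
Support = 0.08 × 368 = 29.44 cm³.
Total printed volume: 189 + 125.3 + 29.44 → 343.74 cm³.
Mass = 343.74 × 1.23, so 422.8002 g.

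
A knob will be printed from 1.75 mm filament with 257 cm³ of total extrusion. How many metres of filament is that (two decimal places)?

106.85 m

Cross-section of 1.75 mm filament: π·(1.75/2)² = 2.4053 mm².
Length = 257 cm³ / 2.4053 mm² = 257000 / 2.4053 = 106847.38 mm = 106.85 m.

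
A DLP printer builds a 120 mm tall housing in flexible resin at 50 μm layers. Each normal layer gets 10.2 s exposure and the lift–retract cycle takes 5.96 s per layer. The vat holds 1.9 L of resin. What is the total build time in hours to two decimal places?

10.77 hours

Layer count = ceil(120 / 0.05) = 2400.
Each layer takes: 10.2 + 5.96 → 16.16 s.
Total = 2400 × 16.16 = 38784 s = 10.77 hours.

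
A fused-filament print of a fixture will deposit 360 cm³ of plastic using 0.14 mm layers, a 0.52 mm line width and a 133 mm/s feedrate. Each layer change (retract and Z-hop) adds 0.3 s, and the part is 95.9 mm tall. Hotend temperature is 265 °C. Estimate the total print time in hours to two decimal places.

Extrusion cross-section: 0.14 × 0.52 → 0.0728 mm².
Path length: 360000 mm³ / 0.0728 mm² → 4945054.9 mm.
Print-move time = 4945054.9 / 133 = 37180.9 s.
Layers = ⌈95.9/0.14⌉ = 685.
Z-hop total = 685 × 0.3, so 205.5 s.
Total = 37180.9 + 205.5 = 37386.4 s = 10.39 hours.

10.39 hours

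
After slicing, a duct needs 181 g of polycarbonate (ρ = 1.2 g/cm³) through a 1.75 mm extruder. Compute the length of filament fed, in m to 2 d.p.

62.71 m

Extruded volume: 181/1.2 = 150.8333 cm³ (150833.3 mm³).
Cross-section of 1.75 mm filament: π·(1.75/2)² = 2.4053 mm².
L = V/A = 150833.3/2.4053 = 62708.73 mm → 62.71 m.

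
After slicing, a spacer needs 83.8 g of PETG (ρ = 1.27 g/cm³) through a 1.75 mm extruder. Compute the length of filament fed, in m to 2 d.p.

Volume = 83.8 g / 1.27 g·cm⁻³ = 65.9843 cm³ = 65984.3 mm³.
Cross-section of 1.75 mm filament: π·(1.75/2)² = 2.4053 mm².
L = V/A = 65984.3/2.4053 = 27432.88 mm → 27.43 m.

27.43 m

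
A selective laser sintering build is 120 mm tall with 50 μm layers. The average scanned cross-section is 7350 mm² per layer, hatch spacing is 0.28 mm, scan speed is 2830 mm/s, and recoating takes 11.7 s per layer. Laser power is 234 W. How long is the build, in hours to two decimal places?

13.98 hours

Layer count = ceil(120 / 0.05) = 2400.
Hatch length per layer: 7350 / 0.28 → 26250 mm.
Per-layer scan time: 26250 / 2830 → 9.2756 s.
Per-layer time = 9.2756 + 11.7, so 20.9756 s.
Total: 2400 × 20.9756 s = 50341.44 s → 13.98 hours.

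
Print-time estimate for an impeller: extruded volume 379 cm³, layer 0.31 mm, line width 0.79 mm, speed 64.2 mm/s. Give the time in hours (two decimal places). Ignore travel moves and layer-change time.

6.70 hours

Line area = 0.31 × 0.79 = 0.2449 mm².
Toolpath length = 379 cm³ / 0.2449 mm² = 379000 / 0.2449 = 1547570.4 mm.
Print-move time: 1547570.4 / 64.2 → 24105.5 s.
24105.5 s = 6.70 hours.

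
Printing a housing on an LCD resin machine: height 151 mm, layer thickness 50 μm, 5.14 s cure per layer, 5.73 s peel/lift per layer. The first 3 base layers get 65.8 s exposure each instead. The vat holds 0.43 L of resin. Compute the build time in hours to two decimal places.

9.17 hours

Number of layers: 151 / 0.05 → 3020 (rounded up).
Bottom layers = 3 × (65.8 + 5.73) = 214.59 s.
Regular layers = 3017 × (5.14 + 5.73), so 32794.79 s.
Sum: 214.59 + 32794.79 = 33009.38 s → 9.17 hours.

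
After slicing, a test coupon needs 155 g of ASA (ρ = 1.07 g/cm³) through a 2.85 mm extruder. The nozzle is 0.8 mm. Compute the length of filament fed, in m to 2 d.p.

22.71 m

Volume = 155 g / 1.07 g·cm⁻³ = 144.8598 cm³ = 144859.8 mm³.
Filament cross-section = π × (2.85/2)² = 6.3794 mm².
L = V/A = 144859.8/6.3794 = 22707.43 mm → 22.71 m.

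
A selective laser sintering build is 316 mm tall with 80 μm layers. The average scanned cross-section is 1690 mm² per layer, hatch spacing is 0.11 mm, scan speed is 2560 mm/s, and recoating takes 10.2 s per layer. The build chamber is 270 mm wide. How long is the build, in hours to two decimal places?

17.78 hours

Number of layers: 316 / 0.08 → 3950 (rounded up).
Per-layer scan distance: 1690 / 0.11 → 15363.6 mm.
Scan time per layer = 15363.6 / 2560, so 6.0014 s.
Layer cycle: 6.0014 + 10.2 → 16.2014 s.
Build time = 3950 × 16.2014 = 63995.53 s = 17.78 hours.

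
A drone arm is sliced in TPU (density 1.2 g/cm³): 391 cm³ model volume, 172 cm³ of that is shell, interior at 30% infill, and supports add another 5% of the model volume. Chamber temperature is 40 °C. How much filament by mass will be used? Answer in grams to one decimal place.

308.7 g

Interior volume: 391 − 172 → 219 cm³.
Infill volume = 0.30 × 219, so 65.7 cm³.
Support: 0.05 × 391 → 19.55 cm³.
Total extruded = 172 + 65.7 + 19.55 = 257.25 cm³.
Mass = 257.25 × 1.2 = 308.7 g.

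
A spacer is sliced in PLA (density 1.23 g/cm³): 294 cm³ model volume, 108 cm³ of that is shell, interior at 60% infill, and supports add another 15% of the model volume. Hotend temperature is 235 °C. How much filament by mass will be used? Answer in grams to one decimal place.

Infill region = 294 − 108 = 186 cm³.
Deposited infill = 0.60 × 186 = 111.6 cm³.
Support = 0.15 × 294, so 44.1 cm³.
Total printed volume = 108 + 111.6 + 44.1, so 263.7 cm³.
Mass: 263.7 × 1.23 → 324.351 g.

324.4 g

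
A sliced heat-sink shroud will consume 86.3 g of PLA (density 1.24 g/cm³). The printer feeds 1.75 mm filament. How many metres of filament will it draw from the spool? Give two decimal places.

28.93 m

Extruded volume: 86.3/1.24 = 69.5968 cm³ (69596.8 mm³).
Filament cross-section = π × (1.75/2)² = 2.4053 mm².
Length = 69596.8 / 2.4053 = 28934.77 mm = 28.93 m.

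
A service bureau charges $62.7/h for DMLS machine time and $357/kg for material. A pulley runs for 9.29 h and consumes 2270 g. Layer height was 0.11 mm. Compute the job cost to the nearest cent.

Time charge = 62.7 × 9.29, so $582.483.
Material charge = 357 × 2270/1000 = $810.39.
Job cost: 582.483 + 810.39 = 1392.873 ≈ $1392.87.

$1392.87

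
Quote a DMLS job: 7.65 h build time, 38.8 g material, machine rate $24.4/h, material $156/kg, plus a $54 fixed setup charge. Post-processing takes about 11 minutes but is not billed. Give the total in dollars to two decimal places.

$246.71

Machine cost = 24.4 × 7.65 = $186.66.
Material cost = 156 × 38.8/1000 = $6.0528.
Adding setup: 186.66 + 6.0528 + 54 → 246.7128 ≈ $246.71.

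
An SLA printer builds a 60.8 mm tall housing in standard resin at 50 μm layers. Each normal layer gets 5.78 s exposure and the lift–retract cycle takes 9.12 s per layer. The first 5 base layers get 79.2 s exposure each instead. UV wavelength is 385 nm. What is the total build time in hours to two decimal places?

Layers = ⌈60.8/0.05⌉ = 1216.
Base layers = 5 × (79.2 + 9.12), so 441.6 s.
Normal layers = 1211 × (5.78 + 9.12) = 18043.9 s.
Total = 441.6 + 18043.9 = 18485.5 s = 5.13 hours.

5.13 hours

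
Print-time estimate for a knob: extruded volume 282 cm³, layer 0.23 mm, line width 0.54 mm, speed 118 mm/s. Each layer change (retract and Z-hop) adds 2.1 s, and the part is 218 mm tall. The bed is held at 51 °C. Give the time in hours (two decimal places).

Bead cross-section = 0.23 × 0.54 = 0.1242 mm².
Path length: 282000 mm³ / 0.1242 mm² → 2270531.4 mm.
Time extruding: 2270531.4 / 118 → 19241.8 s.
Layer count = ceil(218 / 0.23) = 948.
Z-hop total = 948 × 2.1 = 1990.8 s.
Altogether 19241.8 + 1990.8 = 21232.6 s, i.e. 5.90 hours.

5.90 hours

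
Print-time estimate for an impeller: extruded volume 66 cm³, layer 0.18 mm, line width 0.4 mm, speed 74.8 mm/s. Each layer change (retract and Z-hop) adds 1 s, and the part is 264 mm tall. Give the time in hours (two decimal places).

Bead cross-section = 0.18 × 0.4 = 0.072 mm².
Path length: 66000 mm³ / 0.072 mm² → 916666.7 mm.
Print-move time = 916666.7 / 74.8, so 12254.9 s.
Number of layers: 264 / 0.18 → 1467 (rounded up).
Z-hop total = 1467 × 1, so 1467 s.
Altogether 12254.9 + 1467 = 13721.9 s, i.e. 3.81 hours.

3.81 hours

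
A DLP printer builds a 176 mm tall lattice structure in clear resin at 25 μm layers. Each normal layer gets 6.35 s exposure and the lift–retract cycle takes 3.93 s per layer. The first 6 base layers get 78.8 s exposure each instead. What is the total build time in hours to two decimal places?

20.22 hours

Layers = ⌈176/0.025⌉ = 7040.
Bottom layers = 6 × (78.8 + 3.93) = 496.38 s.
Regular layers = 7034 × (6.35 + 3.93), so 72309.52 s.
Sum: 496.38 + 72309.52 = 72805.9 s → 20.22 hours.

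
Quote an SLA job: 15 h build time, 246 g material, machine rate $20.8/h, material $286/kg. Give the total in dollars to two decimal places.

$382.36

Machine-time cost = 20.8 × 15, so $312.00.
Material cost = 286 × 246/1000 = $70.356.
Job cost: 312.00 + 70.356 = 382.356 ≈ $382.36.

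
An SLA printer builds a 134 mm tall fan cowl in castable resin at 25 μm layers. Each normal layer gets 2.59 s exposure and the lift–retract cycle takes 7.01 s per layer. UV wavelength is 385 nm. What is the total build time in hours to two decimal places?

Layer count = ceil(134 / 0.025) = 5360.
Per-layer time: 2.59 + 7.01 → 9.6 s.
Total = 5360 × 9.6 = 51456 s = 14.29 hours.

14.29 hours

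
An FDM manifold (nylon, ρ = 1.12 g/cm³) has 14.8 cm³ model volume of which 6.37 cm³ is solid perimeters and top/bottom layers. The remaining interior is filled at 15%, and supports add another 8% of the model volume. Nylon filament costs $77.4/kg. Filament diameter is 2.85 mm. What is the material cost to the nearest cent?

$0.76

Interior volume: 14.8 − 6.37 → 8.43 cm³.
Infill volume = 0.15 × 8.43, so 1.2645 cm³.
Support: 0.08 × 14.8 → 1.184 cm³.
Total printed volume = 6.37 + 1.2645 + 1.184, so 8.8185 cm³.
Mass = 8.8185 × 1.12 = 9.87672 g.
At $77.4/kg: 9.87672/1000 × 77.4 = $0.76.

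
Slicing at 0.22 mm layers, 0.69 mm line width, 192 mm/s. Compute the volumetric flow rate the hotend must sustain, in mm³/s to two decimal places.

29.15

Extrusion cross-section = 0.22 × 0.69 = 0.1518 mm².
Volumetric flow = 192 × 0.1518 = 29.15 mm³/s.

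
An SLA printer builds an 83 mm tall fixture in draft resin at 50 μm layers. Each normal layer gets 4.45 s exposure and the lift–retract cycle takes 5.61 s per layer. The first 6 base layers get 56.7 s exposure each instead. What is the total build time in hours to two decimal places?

4.73 hours

Layers = ⌈83/0.05⌉ = 1660.
Burn-in layers = 6 × (56.7 + 5.61), so 373.86 s.
Normal layers = 1654 × (4.45 + 5.61) = 16639.24 s.
Sum: 373.86 + 16639.24 = 17013.1 s → 4.73 hours.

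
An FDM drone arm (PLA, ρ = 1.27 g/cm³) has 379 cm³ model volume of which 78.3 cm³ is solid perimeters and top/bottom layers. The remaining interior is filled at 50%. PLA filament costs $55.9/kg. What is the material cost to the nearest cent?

$16.23

Interior volume = 379 − 78.3 = 300.7 cm³.
Infill volume = 0.50 × 300.7 = 150.35 cm³.
Deposited volume: 78.3 + 150.35 → 228.65 cm³.
Mass: 228.65 × 1.27 → 290.3855 g.
At $55.9/kg: 290.3855/1000 × 55.9 = $16.23.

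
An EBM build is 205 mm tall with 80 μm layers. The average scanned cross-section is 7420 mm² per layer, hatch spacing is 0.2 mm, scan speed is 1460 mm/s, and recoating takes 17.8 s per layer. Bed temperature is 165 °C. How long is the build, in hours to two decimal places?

30.76 hours

Layer count = ceil(205 / 0.08) = 2563.
Hatch length per layer = 7420 / 0.2, so 37100 mm.
Per-layer scan time: 37100 / 1460 → 25.411 s.
Time per layer = 25.411 + 17.8 = 43.211 s.
2563 layers × 43.211 s/layer = 110749.793 s, i.e. 30.76 hours.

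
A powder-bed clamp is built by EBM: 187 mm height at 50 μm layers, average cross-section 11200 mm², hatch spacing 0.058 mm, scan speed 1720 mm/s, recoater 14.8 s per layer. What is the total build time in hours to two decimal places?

132.01 hours

Layer count = ceil(187 / 0.05) = 3740.
Per-layer scan distance = 11200 / 0.058, so 193103.4 mm.
Beam time per layer = 193103.4 / 1720, so 112.2694 s.
Time per layer = 112.2694 + 14.8 = 127.0694 s.
Total: 3740 × 127.0694 s = 475239.556 s → 132.01 hours.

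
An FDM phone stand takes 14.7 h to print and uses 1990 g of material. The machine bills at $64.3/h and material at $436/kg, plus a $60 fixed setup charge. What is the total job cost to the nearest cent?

Machine-time cost = 64.3 × 14.7, so $945.21.
Material cost = 436 × 1990/1000, so $867.64.
Total = 945.21 + 867.64 + 60 = $1872.85.

$1872.85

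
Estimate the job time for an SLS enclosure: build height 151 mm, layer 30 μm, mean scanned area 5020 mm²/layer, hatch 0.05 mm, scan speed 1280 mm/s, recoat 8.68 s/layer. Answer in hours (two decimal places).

Layer count = ceil(151 / 0.03) = 5034.
Hatch length per layer = 5020 / 0.05, so 100400 mm.
Laser time per layer = 100400 / 1280 = 78.4375 s.
Layer cycle = 78.4375 + 8.68 = 87.1175 s.
5034 layers × 87.1175 s/layer = 438549.495 s, i.e. 121.82 hours.

121.82 hours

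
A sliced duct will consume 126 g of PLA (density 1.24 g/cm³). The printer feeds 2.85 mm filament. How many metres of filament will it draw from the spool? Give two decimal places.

15.93 m

Volume = 126 g / 1.24 g·cm⁻³ = 101.6129 cm³ = 101612.9 mm³.
Cross-section of 2.85 mm filament: π·(2.85/2)² = 6.3794 mm².
L = V/A = 101612.9/6.3794 = 15928.28 mm → 15.93 m.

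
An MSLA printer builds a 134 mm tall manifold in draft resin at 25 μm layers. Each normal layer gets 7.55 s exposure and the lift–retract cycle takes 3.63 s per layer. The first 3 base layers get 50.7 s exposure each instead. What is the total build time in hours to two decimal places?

16.68 hours

Layers = ⌈134/0.025⌉ = 5360.
Base layers: 3 × (50.7 + 3.63) → 162.99 s.
Remaining layers = 5357 × (7.55 + 3.63) = 59891.26 s.
Total = 162.99 + 59891.26 = 60054.25 s = 16.68 hours.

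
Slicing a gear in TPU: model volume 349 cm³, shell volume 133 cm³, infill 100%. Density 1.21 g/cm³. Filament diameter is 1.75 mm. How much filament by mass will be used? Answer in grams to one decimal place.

422.3 g

Infill region = 349 − 133 = 216 cm³.
Infill deposited = 1.00 × 216, so 216 cm³.
Total printed volume: 133 + 216 → 349 cm³.
Mass = 349 × 1.21 = 422.29 g.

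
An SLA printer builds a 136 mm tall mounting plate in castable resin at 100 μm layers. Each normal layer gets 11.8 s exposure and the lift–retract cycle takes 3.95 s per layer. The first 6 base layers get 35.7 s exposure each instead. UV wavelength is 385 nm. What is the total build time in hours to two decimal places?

Layers = ⌈136/0.1⌉ = 1360.
Bottom layers = 6 × (35.7 + 3.95) = 237.9 s.
Remaining layers = 1354 × (11.8 + 3.95), so 21325.5 s.
Total = 237.9 + 21325.5 = 21563.4 s = 5.99 hours.

5.99 hours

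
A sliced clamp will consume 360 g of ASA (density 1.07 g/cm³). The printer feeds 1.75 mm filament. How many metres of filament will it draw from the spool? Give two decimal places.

Extruded volume: 360/1.07 = 336.4486 cm³ (336448.6 mm³).
A = π r² = π × 0.875² = 2.4053 mm².
L = V/A = 336448.6/2.4053 = 139878.02 mm → 139.88 m.

139.88 m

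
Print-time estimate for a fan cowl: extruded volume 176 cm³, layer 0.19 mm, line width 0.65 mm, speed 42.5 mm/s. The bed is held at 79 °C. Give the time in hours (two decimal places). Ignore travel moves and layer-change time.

9.31 hours

Line area = 0.19 × 0.65 = 0.1235 mm².
Path length: 176000 mm³ / 0.1235 mm² → 1425101.2 mm.
Print-move time = 1425101.2 / 42.5 = 33531.8 s.
33531.8 s = 9.31 hours.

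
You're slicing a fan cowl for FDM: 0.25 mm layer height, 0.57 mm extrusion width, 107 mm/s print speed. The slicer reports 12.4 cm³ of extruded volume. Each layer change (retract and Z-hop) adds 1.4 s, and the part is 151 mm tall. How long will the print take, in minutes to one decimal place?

Extrusion cross-section = 0.25 × 0.57, so 0.1425 mm².
Total extruded path = 12400/0.1425 = 87017.5 mm.
Time extruding: 87017.5 / 107 → 813.2 s.
Layers = ⌈151/0.25⌉ = 604.
Layer-change overhead = 604 × 1.4 = 845.6 s.
Altogether 813.2 + 845.6 = 1658.8 s, i.e. 27.6 minutes.

27.6 minutes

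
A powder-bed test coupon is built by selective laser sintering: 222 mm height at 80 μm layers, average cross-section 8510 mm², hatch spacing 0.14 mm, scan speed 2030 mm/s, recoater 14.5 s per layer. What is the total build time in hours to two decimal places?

34.26 hours

Layer count = ceil(222 / 0.08) = 2775.
Per-layer scan distance = 8510 / 0.14, so 60785.7 mm.
Per-layer scan time = 60785.7 / 2030 = 29.9437 s.
Time per layer: 29.9437 + 14.5 → 44.4437 s.
2775 layers × 44.4437 s/layer = 123331.2675 s, i.e. 34.26 hours.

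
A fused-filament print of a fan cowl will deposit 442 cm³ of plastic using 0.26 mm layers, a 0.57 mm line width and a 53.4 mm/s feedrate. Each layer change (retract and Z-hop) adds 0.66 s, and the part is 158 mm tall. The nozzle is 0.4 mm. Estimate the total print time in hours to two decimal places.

15.63 hours

Bead cross-section = 0.26 × 0.57 = 0.1482 mm².
Toolpath length = 442 cm³ / 0.1482 mm² = 442000 / 0.1482 = 2982456.1 mm.
Print-move time = 2982456.1 / 53.4, so 55851.2 s.
Layers = ⌈158/0.26⌉ = 608.
Layer-change overhead = 608 × 0.66, so 401.28 s.
Total = 55851.2 + 401.28 = 56252.48 s = 15.63 hours.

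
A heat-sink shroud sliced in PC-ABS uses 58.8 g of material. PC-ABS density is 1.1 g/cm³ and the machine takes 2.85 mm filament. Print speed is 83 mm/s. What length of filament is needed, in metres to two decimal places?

8.38 m

Volume = 58.8 g / 1.1 g·cm⁻³ = 53.4545 cm³ = 53454.5 mm³.
A = π r² = π × 1.425² = 6.3794 mm².
L = V/A = 53454.5/6.3794 = 8379.24 mm → 8.38 m.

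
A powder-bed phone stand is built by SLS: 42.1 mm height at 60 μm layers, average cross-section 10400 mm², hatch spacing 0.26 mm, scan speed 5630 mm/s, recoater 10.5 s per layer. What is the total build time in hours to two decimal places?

Number of layers: 42.1 / 0.06 → 702 (rounded up).
Scan path per layer: 10400 / 0.26 → 40000 mm.
Scan time per layer = 40000 / 5630, so 7.1048 s.
Time per layer = 7.1048 + 10.5, so 17.6048 s.
Total: 702 × 17.6048 s = 12358.5696 s → 3.43 hours.

3.43 hours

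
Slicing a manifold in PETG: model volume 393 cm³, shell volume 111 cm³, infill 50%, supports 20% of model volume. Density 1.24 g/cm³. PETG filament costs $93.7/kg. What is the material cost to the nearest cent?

Interior volume: 393 − 111 → 282 cm³.
Infill deposited = 0.50 × 282, so 141 cm³.
Support: 0.20 × 393 → 78.6 cm³.
Deposited volume: 111 + 141 + 78.6 → 330.6 cm³.
Mass = 330.6 × 1.24, so 409.944 g.
Cost = 409.944 g / 1000 × $93.7/kg = $38.41.

$38.41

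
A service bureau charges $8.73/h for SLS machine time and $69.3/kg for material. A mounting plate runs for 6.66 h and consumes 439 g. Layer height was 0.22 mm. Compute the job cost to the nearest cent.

Time charge = 8.73 × 6.66 = $58.1418.
Material cost: 69.3 × 439/1000 → $30.4227.
Total = 58.1418 + 30.4227 = 88.5645 ≈ $88.56.

$88.56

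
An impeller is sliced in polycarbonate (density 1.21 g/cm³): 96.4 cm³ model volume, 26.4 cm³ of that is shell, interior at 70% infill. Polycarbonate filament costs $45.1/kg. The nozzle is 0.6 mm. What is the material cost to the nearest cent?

Interior volume = 96.4 − 26.4 = 70 cm³.
Deposited infill = 0.70 × 70 = 49 cm³.
Total extruded = 26.4 + 49 = 75.4 cm³.
Mass = 75.4 × 1.21, so 91.234 g.
At $45.1/kg: 91.234/1000 × 45.1 = $4.11.

$4.11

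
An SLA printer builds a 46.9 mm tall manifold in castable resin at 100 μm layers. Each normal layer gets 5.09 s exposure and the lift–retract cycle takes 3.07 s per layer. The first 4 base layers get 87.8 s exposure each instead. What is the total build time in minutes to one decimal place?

69.3 minutes

Layer count = ceil(46.9 / 0.1) = 469.
Burn-in layers = 4 × (87.8 + 3.07), so 363.48 s.
Regular layers = 465 × (5.09 + 3.07) = 3794.4 s.
Total = 363.48 + 3794.4 = 4157.88 s = 69.3 minutes.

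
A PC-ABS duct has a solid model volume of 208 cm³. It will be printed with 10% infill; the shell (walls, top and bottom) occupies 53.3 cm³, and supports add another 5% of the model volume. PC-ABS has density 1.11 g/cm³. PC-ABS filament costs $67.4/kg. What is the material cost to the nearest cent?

Volume inside the shell = 208 − 53.3, so 154.7 cm³.
Infill deposited = 0.10 × 154.7 = 15.47 cm³.
Support = 0.05 × 208, so 10.4 cm³.
Total extruded: 53.3 + 15.47 + 10.4 → 79.17 cm³.
Mass: 79.17 × 1.11 → 87.8787 g.
Cost = 87.8787 g / 1000 × $67.4/kg = $5.92.

$5.92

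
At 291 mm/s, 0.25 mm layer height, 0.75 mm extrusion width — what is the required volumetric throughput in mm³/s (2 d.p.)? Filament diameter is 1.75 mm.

Bead cross-section: 0.25 × 0.75 → 0.1875 mm².
Volumetric flow = 291 × 0.1875 = 54.56 mm³/s.

54.56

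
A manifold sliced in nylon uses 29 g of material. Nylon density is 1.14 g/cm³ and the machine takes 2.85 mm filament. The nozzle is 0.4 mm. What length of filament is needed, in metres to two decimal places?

Volume = 29 g / 1.14 g·cm⁻³ = 25.4386 cm³ = 25438.6 mm³.
Filament cross-section = π × (2.85/2)² = 6.3794 mm².
Length = 25438.6 / 6.3794 = 3987.62 mm = 3.99 m.

3.99 m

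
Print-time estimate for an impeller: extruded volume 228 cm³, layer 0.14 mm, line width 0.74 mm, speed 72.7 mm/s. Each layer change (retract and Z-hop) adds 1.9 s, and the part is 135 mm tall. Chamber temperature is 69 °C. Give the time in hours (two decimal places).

Line area = 0.14 × 0.74, so 0.1036 mm².
Toolpath length = 228 cm³ / 0.1036 mm² = 228000 / 0.1036 = 2200772.2 mm.
Time extruding = 2200772.2 / 72.7 = 30272 s.
Number of layers: 135 / 0.14 → 965 (rounded up).
Non-print overhead: 965 × 1.9 → 1833.5 s.
Altogether 30272 + 1833.5 = 32105.5 s, i.e. 8.92 hours.

8.92 hours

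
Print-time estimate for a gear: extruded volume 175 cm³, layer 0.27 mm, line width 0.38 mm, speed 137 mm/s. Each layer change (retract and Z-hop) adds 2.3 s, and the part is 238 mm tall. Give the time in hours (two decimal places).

4.02 hours

Line area = 0.27 × 0.38, so 0.1026 mm².
Toolpath length = 175 cm³ / 0.1026 mm² = 175000 / 0.1026 = 1705653 mm.
Extrusion time: 1705653 / 137 → 12450 s.
Number of layers: 238 / 0.27 → 882 (rounded up).
Layer-change overhead = 882 × 2.3 = 2028.6 s.
Altogether 12450 + 2028.6 = 14478.6 s, i.e. 4.02 hours.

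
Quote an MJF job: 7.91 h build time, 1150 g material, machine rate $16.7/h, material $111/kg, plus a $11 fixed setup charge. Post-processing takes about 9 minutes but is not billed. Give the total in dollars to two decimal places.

Machine cost: 16.7 × 7.91 → $132.097.
Feedstock cost = 111 × 1150/1000 = $127.65.
Adding setup: 132.097 + 127.65 + 11 → 270.747 ≈ $270.75.

$270.75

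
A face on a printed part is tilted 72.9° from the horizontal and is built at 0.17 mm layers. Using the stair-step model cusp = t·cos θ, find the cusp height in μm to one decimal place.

50.0 μm

cos(72.9°) = 0.2940, so cusp = 0.17 × 0.2940 = 0.04998 mm → 50.0 μm.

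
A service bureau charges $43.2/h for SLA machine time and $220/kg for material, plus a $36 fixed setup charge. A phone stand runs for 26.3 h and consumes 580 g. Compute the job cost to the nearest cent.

Time charge = 43.2 × 26.3 = $1136.16.
Feedstock cost = 220 × 580/1000, so $127.60.
Total = 1136.16 + 127.60 + 36 = $1299.76.

$1299.76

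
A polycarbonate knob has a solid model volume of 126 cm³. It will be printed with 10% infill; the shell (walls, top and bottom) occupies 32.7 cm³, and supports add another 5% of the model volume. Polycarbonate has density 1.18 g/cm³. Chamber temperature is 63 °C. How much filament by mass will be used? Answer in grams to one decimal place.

Interior volume: 126 − 32.7 → 93.3 cm³.
Infill volume = 0.10 × 93.3 = 9.33 cm³.
Support: 0.05 × 126 → 6.3 cm³.
Deposited volume = 32.7 + 9.33 + 6.3, so 48.33 cm³.
Mass = 48.33 × 1.18 = 57.0294 g.

57.0 g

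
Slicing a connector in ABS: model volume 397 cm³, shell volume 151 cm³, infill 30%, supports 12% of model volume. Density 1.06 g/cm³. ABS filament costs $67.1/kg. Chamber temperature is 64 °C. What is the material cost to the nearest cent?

Infill region = 397 − 151 = 246 cm³.
Infill deposited: 0.30 × 246 → 73.8 cm³.
Support = 0.12 × 397 = 47.64 cm³.
Total printed volume: 151 + 73.8 + 47.64 → 272.44 cm³.
Mass: 272.44 × 1.06 → 288.7864 g.
Cost = 288.7864 g / 1000 × $67.1/kg = $19.38.

$19.38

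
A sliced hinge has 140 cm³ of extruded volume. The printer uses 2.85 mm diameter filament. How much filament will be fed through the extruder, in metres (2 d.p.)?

21.95 m

Cross-section of 2.85 mm filament: π·(2.85/2)² = 6.3794 mm².
L = 140000 mm³ / 6.3794 mm² = 21945.64 mm, i.e. 21.95 m.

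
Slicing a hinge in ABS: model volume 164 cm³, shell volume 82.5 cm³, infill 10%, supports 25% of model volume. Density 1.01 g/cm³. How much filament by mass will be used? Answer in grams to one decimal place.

Infill region = 164 − 82.5 = 81.5 cm³.
Infill volume: 0.10 × 81.5 → 8.15 cm³.
Support: 0.25 × 164 → 41 cm³.
Deposited volume = 82.5 + 8.15 + 41 = 131.65 cm³.
Mass: 131.65 × 1.01 → 132.9665 g.

133.0 g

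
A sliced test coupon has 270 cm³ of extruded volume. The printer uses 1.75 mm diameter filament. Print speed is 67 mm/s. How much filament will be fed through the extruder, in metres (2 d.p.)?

112.25 m

A = π r² = π × 0.875² = 2.4053 mm².
L = 270000 mm³ / 2.4053 mm² = 112252.11 mm, i.e. 112.25 m.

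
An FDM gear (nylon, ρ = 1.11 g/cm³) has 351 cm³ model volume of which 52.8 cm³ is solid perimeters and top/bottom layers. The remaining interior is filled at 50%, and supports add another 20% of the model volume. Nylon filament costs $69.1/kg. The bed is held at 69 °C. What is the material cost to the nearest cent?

Interior volume = 351 − 52.8 = 298.2 cm³.
Infill deposited: 0.50 × 298.2 → 149.1 cm³.
Support = 0.20 × 351, so 70.2 cm³.
Deposited volume = 52.8 + 149.1 + 70.2, so 272.1 cm³.
Mass = 272.1 × 1.11, so 302.031 g.
At $69.1/kg: 302.031/1000 × 69.1 = $20.87.

$20.87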